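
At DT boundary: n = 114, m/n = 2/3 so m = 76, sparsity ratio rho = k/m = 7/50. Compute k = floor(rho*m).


m = 2/3*114 = 76.
rho = 7/50.
rho*m = 7/50*76 = 10.64.
k = floor(10.64) = 10.

10


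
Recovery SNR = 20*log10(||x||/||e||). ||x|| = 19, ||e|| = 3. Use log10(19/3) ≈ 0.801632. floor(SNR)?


||x||/||e|| = 19/3.
log10(19/3) ≈ 0.801632.
20*log10(||x||/||e||) ≈ 20*0.801632 = 16.03264.
floor(16.03264) = 16.

16


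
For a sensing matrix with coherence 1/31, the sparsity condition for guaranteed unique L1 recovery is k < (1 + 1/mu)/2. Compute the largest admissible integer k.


1/mu = 31.
1 + 1/mu = 32.
(1 + 1/mu)/2 = 16 is an integer and the inequality is strict, so k_max = 16 - 1 = 15.

15


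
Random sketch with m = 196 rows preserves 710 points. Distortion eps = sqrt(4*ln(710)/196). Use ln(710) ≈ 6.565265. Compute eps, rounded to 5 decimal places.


ln(710) ≈ 6.565265.
4*ln(N)/m ≈ 4*6.565265/196 ≈ 0.133985.
eps = sqrt(0.133985) ≈ 0.3660396 ≈ 0.36604.

0.36604


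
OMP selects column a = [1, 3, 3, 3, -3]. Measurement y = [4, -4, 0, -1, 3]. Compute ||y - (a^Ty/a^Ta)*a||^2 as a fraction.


a^T a = 37.
a^T y = -20.
coeff = -20/37 = -20/37.
||r||^2 = 1154/37.

1154/37


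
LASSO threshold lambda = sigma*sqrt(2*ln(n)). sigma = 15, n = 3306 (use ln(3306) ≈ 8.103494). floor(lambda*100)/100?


ln(3306) ≈ 8.103494.
2*ln(n) ≈ 16.206988.
sqrt(2*ln(n)) ≈ sqrt(16.206988) ≈ 4.02579.
lambda ≈ 15*4.02579 = 60.38685.
floor(lambda*100)/100 = 60.38.

60.38


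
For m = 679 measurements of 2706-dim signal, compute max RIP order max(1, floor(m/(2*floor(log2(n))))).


floor(log2(2706)) = 11.
2*11 = 22.
m/(2*floor(log2(n))) = 679/22 ≈ 30.8636.
floor = 30.
k = max(1, 30) = 30.

30


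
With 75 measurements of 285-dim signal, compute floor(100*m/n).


100*m/n = 100*75/285 ≈ 26.3158.
floor = 26.

26


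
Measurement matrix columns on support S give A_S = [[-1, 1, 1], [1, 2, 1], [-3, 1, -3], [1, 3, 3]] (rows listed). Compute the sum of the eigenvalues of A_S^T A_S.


Sum of eigenvalues of A_S^T A_S = trace(A_S^T A_S) = sum of squared column norms of A_S.
A_S^T A_S diagonal: [12, 15, 20].
trace = 12 + 15 + 20 = 47.

47


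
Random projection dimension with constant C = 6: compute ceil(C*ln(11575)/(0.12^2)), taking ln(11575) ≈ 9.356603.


ln(11575) ≈ 9.356603.
eps^2 = 0.12^2 = 0.0144.
C*ln(N)/eps^2 ≈ 6*9.356603/0.0144 ≈ 3898.5846.
m = ceil(3898.5846) = 3899.

3899


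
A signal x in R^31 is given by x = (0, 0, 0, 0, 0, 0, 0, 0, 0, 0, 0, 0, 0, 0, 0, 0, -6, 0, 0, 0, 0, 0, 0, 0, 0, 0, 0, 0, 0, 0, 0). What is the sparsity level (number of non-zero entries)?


Non-zero positions: [16].
Sparsity = 1.

1


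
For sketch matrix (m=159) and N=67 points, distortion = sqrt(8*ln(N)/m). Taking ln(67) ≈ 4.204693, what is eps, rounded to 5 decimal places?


ln(67) ≈ 4.204693.
8*ln(N)/m ≈ 8*4.204693/159 ≈ 0.21155688.
eps = sqrt(0.21155688) ≈ 0.4599531 ≈ 0.45995.

0.45995


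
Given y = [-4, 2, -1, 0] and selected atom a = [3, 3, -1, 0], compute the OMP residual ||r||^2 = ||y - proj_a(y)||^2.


a^T a = 19.
a^T y = -5.
coeff = -5/19 = -5/19.
||r||^2 = 374/19.

374/19


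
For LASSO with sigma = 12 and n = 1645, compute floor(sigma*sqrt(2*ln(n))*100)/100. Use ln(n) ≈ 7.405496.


ln(1645) ≈ 7.405496.
2*ln(n) ≈ 14.810992.
sqrt(2*ln(n)) ≈ sqrt(14.810992) ≈ 3.848505.
lambda ≈ 12*3.848505 = 46.18206.
floor(lambda*100)/100 = 46.18.

46.18


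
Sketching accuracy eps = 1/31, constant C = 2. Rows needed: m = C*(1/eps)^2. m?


1/eps = 31.
(1/eps)^2 = 961.
m = 2*961 = 1922.

1922


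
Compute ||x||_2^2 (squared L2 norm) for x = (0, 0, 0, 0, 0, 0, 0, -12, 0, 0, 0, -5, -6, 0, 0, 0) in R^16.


Non-zero entries: [(7, -12), (11, -5), (12, -6)]
Squares: [144, 25, 36]
||x||_2^2 = sum = 205.

205


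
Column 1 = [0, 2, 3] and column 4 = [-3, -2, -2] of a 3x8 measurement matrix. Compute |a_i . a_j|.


Inner product: 0*-3 + 2*-2 + 3*-2
Products: [0, -4, -6]
Sum = -10.
|dot| = 10.

10


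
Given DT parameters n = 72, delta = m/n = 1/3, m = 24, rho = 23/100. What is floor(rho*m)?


m = 1/3*72 = 24.
rho = 23/100.
rho*m = 23/100*24 = 5.52.
k = floor(5.52) = 5.

5


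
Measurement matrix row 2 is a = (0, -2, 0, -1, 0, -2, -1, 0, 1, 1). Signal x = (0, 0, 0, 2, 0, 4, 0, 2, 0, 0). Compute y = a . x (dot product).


Non-zero terms: ['-1*2', '-2*4', '0*2']
Products: [-2, -8, 0]
y = sum = -10.

-10


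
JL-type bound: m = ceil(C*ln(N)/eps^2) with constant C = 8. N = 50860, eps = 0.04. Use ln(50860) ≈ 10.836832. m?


ln(50860) ≈ 10.836832.
eps^2 = 0.04^2 = 0.0016.
C*ln(N)/eps^2 ≈ 8*10.836832/0.0016 ≈ 54184.16.
m = ceil(54184.16) = 54185.

54185


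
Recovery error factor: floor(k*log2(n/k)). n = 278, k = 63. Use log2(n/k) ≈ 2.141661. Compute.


log2(n/k) = log2(278/63) ≈ 2.141661.
k*log2(n/k) ≈ 63*2.141661 = 134.924643.
floor(134.924643) = 134.

134


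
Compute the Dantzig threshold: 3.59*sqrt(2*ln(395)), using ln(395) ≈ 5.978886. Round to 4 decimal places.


ln(395) ≈ 5.978886.
2*ln(n) ≈ 11.957772.
sqrt(2*ln(n)) ≈ sqrt(11.957772) ≈ 3.458001.
threshold ≈ 3.59*3.458001 = 12.41422359 ≈ 12.4142.

12.4142


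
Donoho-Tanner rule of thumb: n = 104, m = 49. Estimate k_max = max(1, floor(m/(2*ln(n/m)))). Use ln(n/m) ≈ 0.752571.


n/m = 104/49.
ln(n/m) ≈ 0.752571.
2*ln(n/m) ≈ 1.505142.
m/(2*ln(n/m)) ≈ 49/1.505142 ≈ 32.5551.
floor = 32.
k_max = max(1, 32) = 32.

32


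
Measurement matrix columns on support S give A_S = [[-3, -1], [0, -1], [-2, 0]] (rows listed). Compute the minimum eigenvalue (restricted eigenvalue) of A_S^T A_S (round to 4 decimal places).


A_S^T A_S = [[13, 3], [3, 2]].
trace = 15.
det = 17.
disc = trace^2 - 4*det = 225 - 4*17 = 157.
sqrt(157) ≈ 12.529964.
lam_min = (15 - sqrt(157))/2 ≈ (15 - 12.529964)/2 = 1.235018 ≈ 1.2350.

1.2350


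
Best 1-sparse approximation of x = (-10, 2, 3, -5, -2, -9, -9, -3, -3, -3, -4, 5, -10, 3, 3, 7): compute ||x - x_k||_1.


Sorted |x_i| descending: [10, 10, 9, 9, 7, 5, 5, 4, 3, 3, 3, 3, 3, 3, 2, 2]
Keep top 1: [10]
Tail entries: [10, 9, 9, 7, 5, 5, 4, 3, 3, 3, 3, 3, 3, 2, 2]
L1 error = sum of tail = 71.

71


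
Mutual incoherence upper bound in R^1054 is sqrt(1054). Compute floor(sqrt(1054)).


32^2 = 1024 <= 1054 < 1089 = 33^2, so 32 <= sqrt(1054) < 33.
floor(sqrt(1054)) = 32.

32


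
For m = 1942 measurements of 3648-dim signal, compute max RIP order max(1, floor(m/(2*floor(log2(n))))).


floor(log2(3648)) = 11.
2*11 = 22.
m/(2*floor(log2(n))) = 1942/22 ≈ 88.2727.
floor = 88.
k = max(1, 88) = 88.

88


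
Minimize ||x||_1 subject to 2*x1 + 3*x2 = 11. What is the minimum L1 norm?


Axis intercepts:
  x1 = 11/2, x2 = 0: L1 = 11/2
  x1 = 0, x2 = 11/3: L1 = 11/3
x* = (0, 11/3)
||x*||_1 = 11/3.

11/3


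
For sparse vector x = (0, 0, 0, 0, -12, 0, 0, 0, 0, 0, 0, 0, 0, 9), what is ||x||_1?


Non-zero entries: [(4, -12), (13, 9)]
Absolute values: [12, 9]
||x||_1 = sum = 21.

21


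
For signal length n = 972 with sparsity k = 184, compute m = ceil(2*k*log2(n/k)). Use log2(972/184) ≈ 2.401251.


log2(n/k) = log2(972/184) ≈ 2.401251.
2*k*log2(n/k) ≈ 2*184*2.401251 = 883.660368.
m = ceil(883.660368) = 884.

884


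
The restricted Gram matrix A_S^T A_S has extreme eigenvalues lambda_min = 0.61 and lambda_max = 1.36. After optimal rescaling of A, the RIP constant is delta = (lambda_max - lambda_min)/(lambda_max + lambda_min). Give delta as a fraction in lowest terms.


lambda_max - lambda_min = 1.36 - 0.61 = 0.75.
lambda_max + lambda_min = 1.36 + 0.61 = 1.97.
delta = 0.75/1.97 = 75/197.

75/197


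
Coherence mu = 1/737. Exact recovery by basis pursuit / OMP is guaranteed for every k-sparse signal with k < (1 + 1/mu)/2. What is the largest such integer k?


1/mu = 737.
1 + 1/mu = 738.
(1 + 1/mu)/2 = 369 is an integer and the inequality is strict, so k_max = 369 - 1 = 368.

368


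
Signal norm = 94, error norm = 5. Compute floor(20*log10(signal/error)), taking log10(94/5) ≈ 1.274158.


||x||/||e|| = 94/5.
log10(94/5) ≈ 1.274158.
20*log10(||x||/||e||) ≈ 20*1.274158 = 25.48316.
floor(25.48316) = 25.

25


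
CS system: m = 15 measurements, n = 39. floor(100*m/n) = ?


100*m/n = 100*15/39 ≈ 38.4615.
floor = 38.

38


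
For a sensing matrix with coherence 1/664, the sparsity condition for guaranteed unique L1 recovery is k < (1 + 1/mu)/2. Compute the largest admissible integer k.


1/mu = 664.
1 + 1/mu = 665.
(1 + 1/mu)/2 = 332.5 is not an integer, so k_max = floor(332.5) = 332.

332


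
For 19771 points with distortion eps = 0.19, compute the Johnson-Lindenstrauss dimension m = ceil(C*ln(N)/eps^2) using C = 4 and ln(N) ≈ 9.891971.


ln(19771) ≈ 9.891971.
eps^2 = 0.19^2 = 0.0361.
C*ln(N)/eps^2 ≈ 4*9.891971/0.0361 ≈ 1096.0633.
m = ceil(1096.0633) = 1097.

1097


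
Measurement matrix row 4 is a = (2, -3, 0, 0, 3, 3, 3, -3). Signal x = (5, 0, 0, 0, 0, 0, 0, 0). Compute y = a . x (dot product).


Non-zero terms: ['2*5']
Products: [10]
y = sum = 10.

10


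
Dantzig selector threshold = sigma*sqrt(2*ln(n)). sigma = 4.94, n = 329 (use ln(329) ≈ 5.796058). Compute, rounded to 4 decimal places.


ln(329) ≈ 5.796058.
2*ln(n) ≈ 11.592116.
sqrt(2*ln(n)) ≈ sqrt(11.592116) ≈ 3.40472.
threshold ≈ 4.94*3.40472 = 16.8193168 ≈ 16.8193.

16.8193


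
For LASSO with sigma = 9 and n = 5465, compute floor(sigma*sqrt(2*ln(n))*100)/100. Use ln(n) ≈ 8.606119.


ln(5465) ≈ 8.606119.
2*ln(n) ≈ 17.212238.
sqrt(2*ln(n)) ≈ sqrt(17.212238) ≈ 4.148763.
lambda ≈ 9*4.148763 = 37.338867.
floor(lambda*100)/100 = 37.33.

37.33


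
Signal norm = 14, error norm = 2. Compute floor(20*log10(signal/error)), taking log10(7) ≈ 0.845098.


||x||/||e|| = 14/2 = 7.
log10(7) ≈ 0.845098.
20*log10(||x||/||e||) ≈ 20*0.845098 = 16.90196.
floor(16.90196) = 16.

16


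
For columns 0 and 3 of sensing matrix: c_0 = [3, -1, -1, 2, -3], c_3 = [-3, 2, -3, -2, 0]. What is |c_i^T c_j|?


Inner product: 3*-3 + -1*2 + -1*-3 + 2*-2 + -3*0
Products: [-9, -2, 3, -4, 0]
Sum = -12.
|dot| = 12.

12


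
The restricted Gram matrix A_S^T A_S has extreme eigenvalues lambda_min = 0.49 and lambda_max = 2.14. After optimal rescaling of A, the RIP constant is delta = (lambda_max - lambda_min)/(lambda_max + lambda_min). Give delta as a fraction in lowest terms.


lambda_max - lambda_min = 2.14 - 0.49 = 1.65.
lambda_max + lambda_min = 2.14 + 0.49 = 2.63.
delta = 1.65/2.63 = 165/263.

165/263


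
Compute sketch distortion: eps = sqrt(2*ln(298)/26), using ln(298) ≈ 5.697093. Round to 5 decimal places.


ln(298) ≈ 5.697093.
2*ln(N)/m ≈ 2*5.697093/26 ≈ 0.43823792.
eps = sqrt(0.43823792) ≈ 0.6619954 ≈ 0.66200.

0.66200


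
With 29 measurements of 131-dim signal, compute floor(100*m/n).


100*m/n = 100*29/131 ≈ 22.1374.
floor = 22.

22


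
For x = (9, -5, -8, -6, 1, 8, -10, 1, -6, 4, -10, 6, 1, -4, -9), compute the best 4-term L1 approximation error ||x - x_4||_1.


Sorted |x_i| descending: [10, 10, 9, 9, 8, 8, 6, 6, 6, 5, 4, 4, 1, 1, 1]
Keep top 4: [10, 10, 9, 9]
Tail entries: [8, 8, 6, 6, 6, 5, 4, 4, 1, 1, 1]
L1 error = sum of tail = 50.

50


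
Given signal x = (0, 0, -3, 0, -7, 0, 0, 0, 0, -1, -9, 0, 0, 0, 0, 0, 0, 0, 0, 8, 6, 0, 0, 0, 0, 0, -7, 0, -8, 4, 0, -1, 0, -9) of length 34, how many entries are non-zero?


Non-zero positions: [2, 4, 9, 10, 19, 20, 26, 28, 29, 31, 33].
Sparsity = 11.

11


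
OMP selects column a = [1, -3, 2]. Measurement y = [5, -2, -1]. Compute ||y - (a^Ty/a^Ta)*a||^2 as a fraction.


a^T a = 14.
a^T y = 9.
coeff = 9/14 = 9/14.
||r||^2 = 339/14.

339/14


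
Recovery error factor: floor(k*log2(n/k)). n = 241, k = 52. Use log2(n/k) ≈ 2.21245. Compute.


log2(n/k) = log2(241/52) ≈ 2.21245.
k*log2(n/k) ≈ 52*2.21245 = 115.0474.
floor(115.0474) = 115.

115


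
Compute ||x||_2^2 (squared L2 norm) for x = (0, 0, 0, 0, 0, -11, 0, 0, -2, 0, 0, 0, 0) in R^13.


Non-zero entries: [(5, -11), (8, -2)]
Squares: [121, 4]
||x||_2^2 = sum = 125.

125


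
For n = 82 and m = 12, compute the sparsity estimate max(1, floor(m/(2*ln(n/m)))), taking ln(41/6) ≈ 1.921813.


n/m = 82/12 = 41/6.
ln(n/m) ≈ 1.921813.
2*ln(n/m) ≈ 3.843626.
m/(2*ln(n/m)) ≈ 12/3.843626 ≈ 3.1221.
floor = 3.
k_max = max(1, 3) = 3.

3


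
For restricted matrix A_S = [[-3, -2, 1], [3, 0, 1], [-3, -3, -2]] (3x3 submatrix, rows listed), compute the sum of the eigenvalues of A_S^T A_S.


Sum of eigenvalues of A_S^T A_S = trace(A_S^T A_S) = sum of squared column norms of A_S.
A_S^T A_S diagonal: [27, 13, 6].
trace = 27 + 13 + 6 = 46.

46


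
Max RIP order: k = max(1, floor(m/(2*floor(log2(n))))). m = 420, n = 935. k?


floor(log2(935)) = 9.
2*9 = 18.
m/(2*floor(log2(n))) = 420/18 ≈ 23.3333.
floor = 23.
k = max(1, 23) = 23.

23


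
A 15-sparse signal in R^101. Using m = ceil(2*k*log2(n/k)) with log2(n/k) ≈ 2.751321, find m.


log2(n/k) = log2(101/15) ≈ 2.751321.
2*k*log2(n/k) ≈ 2*15*2.751321 = 82.53963.
m = ceil(82.53963) = 83.

83


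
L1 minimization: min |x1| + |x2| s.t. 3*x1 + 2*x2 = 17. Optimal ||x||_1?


Axis intercepts:
  x1 = 17/3, x2 = 0: L1 = 17/3
  x1 = 0, x2 = 17/2: L1 = 17/2
x* = (17/3, 0)
||x*||_1 = 17/3.

17/3


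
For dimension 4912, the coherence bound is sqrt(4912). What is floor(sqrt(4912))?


70^2 = 4900 <= 4912 < 5041 = 71^2, so 70 <= sqrt(4912) < 71.
floor(sqrt(4912)) = 70.

70


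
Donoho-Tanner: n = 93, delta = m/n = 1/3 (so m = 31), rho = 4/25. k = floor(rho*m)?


m = 1/3*93 = 31.
rho = 4/25.
rho*m = 4/25*31 = 4.96.
k = floor(4.96) = 4.

4


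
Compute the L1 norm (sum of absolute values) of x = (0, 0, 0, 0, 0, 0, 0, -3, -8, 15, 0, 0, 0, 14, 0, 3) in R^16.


Non-zero entries: [(7, -3), (8, -8), (9, 15), (13, 14), (15, 3)]
Absolute values: [3, 8, 15, 14, 3]
||x||_1 = sum = 43.

43


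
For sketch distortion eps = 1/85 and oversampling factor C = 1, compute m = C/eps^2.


1/eps = 85.
(1/eps)^2 = 7225.
m = 1*7225 = 7225.

7225


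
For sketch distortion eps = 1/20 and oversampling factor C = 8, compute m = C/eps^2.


1/eps = 20.
(1/eps)^2 = 400.
m = 8*400 = 3200.

3200


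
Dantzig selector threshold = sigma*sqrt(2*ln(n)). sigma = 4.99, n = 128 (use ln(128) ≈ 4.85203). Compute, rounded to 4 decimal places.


ln(128) ≈ 4.85203.
2*ln(n) ≈ 9.70406.
sqrt(2*ln(n)) ≈ sqrt(9.70406) ≈ 3.115134.
threshold ≈ 4.99*3.115134 = 15.54451866 ≈ 15.5445.

15.5445


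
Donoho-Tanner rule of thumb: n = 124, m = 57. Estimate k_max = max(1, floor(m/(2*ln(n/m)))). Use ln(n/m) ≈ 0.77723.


n/m = 124/57.
ln(n/m) ≈ 0.77723.
2*ln(n/m) ≈ 1.55446.
m/(2*ln(n/m)) ≈ 57/1.55446 ≈ 36.6687.
floor = 36.
k_max = max(1, 36) = 36.

36


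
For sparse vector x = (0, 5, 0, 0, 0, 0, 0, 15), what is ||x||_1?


Non-zero entries: [(1, 5), (7, 15)]
Absolute values: [5, 15]
||x||_1 = sum = 20.

20


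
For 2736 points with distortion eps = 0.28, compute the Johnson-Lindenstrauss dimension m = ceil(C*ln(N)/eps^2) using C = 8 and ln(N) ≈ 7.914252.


ln(2736) ≈ 7.914252.
eps^2 = 0.28^2 = 0.0784.
C*ln(N)/eps^2 ≈ 8*7.914252/0.0784 ≈ 807.5767.
m = ceil(807.5767) = 808.

808


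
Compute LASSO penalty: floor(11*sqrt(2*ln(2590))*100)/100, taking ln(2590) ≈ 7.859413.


ln(2590) ≈ 7.859413.
2*ln(n) ≈ 15.718826.
sqrt(2*ln(n)) ≈ sqrt(15.718826) ≈ 3.964697.
lambda ≈ 11*3.964697 = 43.611667.
floor(lambda*100)/100 = 43.61.

43.61


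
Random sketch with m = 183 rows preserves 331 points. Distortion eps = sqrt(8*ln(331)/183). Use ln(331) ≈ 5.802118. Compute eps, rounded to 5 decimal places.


ln(331) ≈ 5.802118.
8*ln(N)/m ≈ 8*5.802118/183 ≈ 0.2536445.
eps = sqrt(0.2536445) ≈ 0.5036313 ≈ 0.50363.

0.50363


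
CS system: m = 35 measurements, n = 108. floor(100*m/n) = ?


100*m/n = 100*35/108 ≈ 32.4074.
floor = 32.

32


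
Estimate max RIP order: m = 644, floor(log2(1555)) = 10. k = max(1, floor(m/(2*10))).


floor(log2(1555)) = 10.
2*10 = 20.
m/(2*floor(log2(n))) = 644/20 ≈ 32.2.
floor = 32.
k = max(1, 32) = 32.

32


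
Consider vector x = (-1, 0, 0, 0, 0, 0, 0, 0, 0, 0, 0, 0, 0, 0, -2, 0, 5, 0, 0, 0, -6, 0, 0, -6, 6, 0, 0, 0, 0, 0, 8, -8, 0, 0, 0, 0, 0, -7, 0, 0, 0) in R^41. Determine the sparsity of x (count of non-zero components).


Non-zero positions: [0, 14, 16, 20, 23, 24, 30, 31, 37].
Sparsity = 9.

9


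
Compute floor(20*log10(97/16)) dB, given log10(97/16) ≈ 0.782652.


||x||/||e|| = 97/16.
log10(97/16) ≈ 0.782652.
20*log10(||x||/||e||) ≈ 20*0.782652 = 15.65304.
floor(15.65304) = 15.

15


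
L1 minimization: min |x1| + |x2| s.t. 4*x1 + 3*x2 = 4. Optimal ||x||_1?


Axis intercepts:
  x1 = 1, x2 = 0: L1 = 1
  x1 = 0, x2 = 4/3: L1 = 4/3
x* = (1, 0)
||x*||_1 = 1.

1


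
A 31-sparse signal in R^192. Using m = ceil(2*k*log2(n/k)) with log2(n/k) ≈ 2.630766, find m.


log2(n/k) = log2(192/31) ≈ 2.630766.
2*k*log2(n/k) ≈ 2*31*2.630766 = 163.107492.
m = ceil(163.107492) = 164.

164


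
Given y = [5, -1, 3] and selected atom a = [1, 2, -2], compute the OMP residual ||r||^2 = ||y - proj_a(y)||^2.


a^T a = 9.
a^T y = -3.
coeff = -3/9 = -1/3.
||r||^2 = 34.

34


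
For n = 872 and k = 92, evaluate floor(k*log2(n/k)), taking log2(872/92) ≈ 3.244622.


log2(n/k) = log2(872/92) ≈ 3.244622.
k*log2(n/k) ≈ 92*3.244622 = 298.505224.
floor(298.505224) = 298.

298


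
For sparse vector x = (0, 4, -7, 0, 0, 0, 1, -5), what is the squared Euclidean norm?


Non-zero entries: [(1, 4), (2, -7), (6, 1), (7, -5)]
Squares: [16, 49, 1, 25]
||x||_2^2 = sum = 91.

91


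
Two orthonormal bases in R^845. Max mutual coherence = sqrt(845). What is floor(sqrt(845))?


29^2 = 841 <= 845 < 900 = 30^2, so 29 <= sqrt(845) < 30.
floor(sqrt(845)) = 29.

29


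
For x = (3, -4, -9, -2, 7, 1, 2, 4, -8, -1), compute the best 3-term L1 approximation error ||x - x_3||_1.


Sorted |x_i| descending: [9, 8, 7, 4, 4, 3, 2, 2, 1, 1]
Keep top 3: [9, 8, 7]
Tail entries: [4, 4, 3, 2, 2, 1, 1]
L1 error = sum of tail = 17.

17


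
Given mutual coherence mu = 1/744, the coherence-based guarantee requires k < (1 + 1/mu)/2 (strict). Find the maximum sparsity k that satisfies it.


1/mu = 744.
1 + 1/mu = 745.
(1 + 1/mu)/2 = 372.5 is not an integer, so k_max = floor(372.5) = 372.

372


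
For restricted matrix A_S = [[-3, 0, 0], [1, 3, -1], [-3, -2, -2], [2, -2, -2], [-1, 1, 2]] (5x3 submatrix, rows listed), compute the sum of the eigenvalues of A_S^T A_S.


Sum of eigenvalues of A_S^T A_S = trace(A_S^T A_S) = sum of squared column norms of A_S.
A_S^T A_S diagonal: [24, 18, 13].
trace = 24 + 18 + 13 = 55.

55


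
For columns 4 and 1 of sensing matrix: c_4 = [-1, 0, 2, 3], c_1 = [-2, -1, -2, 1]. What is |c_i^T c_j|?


Inner product: -1*-2 + 0*-1 + 2*-2 + 3*1
Products: [2, 0, -4, 3]
Sum = 1.
|dot| = 1.

1


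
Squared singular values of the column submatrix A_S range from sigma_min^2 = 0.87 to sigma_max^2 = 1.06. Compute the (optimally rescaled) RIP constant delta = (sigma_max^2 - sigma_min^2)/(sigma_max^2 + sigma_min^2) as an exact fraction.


lambda_max - lambda_min = 1.06 - 0.87 = 0.19.
lambda_max + lambda_min = 1.06 + 0.87 = 1.93.
delta = 0.19/1.93 = 19/193.

19/193


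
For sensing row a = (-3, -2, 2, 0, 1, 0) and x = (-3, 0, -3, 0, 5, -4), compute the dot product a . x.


Non-zero terms: ['-3*-3', '2*-3', '1*5', '0*-4']
Products: [9, -6, 5, 0]
y = sum = 8.

8


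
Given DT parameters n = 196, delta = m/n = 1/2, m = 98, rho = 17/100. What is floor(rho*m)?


m = 1/2*196 = 98.
rho = 17/100.
rho*m = 17/100*98 = 16.66.
k = floor(16.66) = 16.

16


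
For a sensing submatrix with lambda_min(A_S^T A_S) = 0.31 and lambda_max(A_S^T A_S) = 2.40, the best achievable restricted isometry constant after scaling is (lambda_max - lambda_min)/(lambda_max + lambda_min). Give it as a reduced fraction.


lambda_max - lambda_min = 2.40 - 0.31 = 2.09.
lambda_max + lambda_min = 2.40 + 0.31 = 2.71.
delta = 2.09/2.71 = 209/271.

209/271


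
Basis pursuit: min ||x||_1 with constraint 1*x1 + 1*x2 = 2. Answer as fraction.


Axis intercepts:
  x1 = 2, x2 = 0: L1 = 2
  x1 = 0, x2 = 2: L1 = 2
x* = (2, 0)
||x*||_1 = 2.

2


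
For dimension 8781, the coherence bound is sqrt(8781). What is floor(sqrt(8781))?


93^2 = 8649 <= 8781 < 8836 = 94^2, so 93 <= sqrt(8781) < 94.
floor(sqrt(8781)) = 93.

93


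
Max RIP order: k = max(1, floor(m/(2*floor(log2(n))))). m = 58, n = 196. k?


floor(log2(196)) = 7.
2*7 = 14.
m/(2*floor(log2(n))) = 58/14 ≈ 4.1429.
floor = 4.
k = max(1, 4) = 4.

4


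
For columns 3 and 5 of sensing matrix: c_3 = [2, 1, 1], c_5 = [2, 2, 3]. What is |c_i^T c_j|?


Inner product: 2*2 + 1*2 + 1*3
Products: [4, 2, 3]
Sum = 9.
|dot| = 9.

9


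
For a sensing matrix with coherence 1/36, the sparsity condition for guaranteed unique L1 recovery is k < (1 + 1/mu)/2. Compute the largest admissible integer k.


1/mu = 36.
1 + 1/mu = 37.
(1 + 1/mu)/2 = 18.5 is not an integer, so k_max = floor(18.5) = 18.

18


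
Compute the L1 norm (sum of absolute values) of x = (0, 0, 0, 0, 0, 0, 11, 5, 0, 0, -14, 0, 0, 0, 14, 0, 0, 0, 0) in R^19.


Non-zero entries: [(6, 11), (7, 5), (10, -14), (14, 14)]
Absolute values: [11, 5, 14, 14]
||x||_1 = sum = 44.

44


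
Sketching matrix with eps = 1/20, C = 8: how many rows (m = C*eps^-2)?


1/eps = 20.
(1/eps)^2 = 400.
m = 8*400 = 3200.

3200


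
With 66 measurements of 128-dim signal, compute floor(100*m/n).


100*m/n = 100*66/128 ≈ 51.5625.
floor = 51.

51


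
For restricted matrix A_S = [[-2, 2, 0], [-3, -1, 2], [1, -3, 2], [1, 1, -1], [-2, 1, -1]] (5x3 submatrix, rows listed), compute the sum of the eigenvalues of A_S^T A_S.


Sum of eigenvalues of A_S^T A_S = trace(A_S^T A_S) = sum of squared column norms of A_S.
A_S^T A_S diagonal: [19, 16, 10].
trace = 19 + 16 + 10 = 45.

45


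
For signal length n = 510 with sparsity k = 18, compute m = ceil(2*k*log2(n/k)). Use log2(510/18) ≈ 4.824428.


log2(n/k) = log2(510/18) ≈ 4.824428.
2*k*log2(n/k) ≈ 2*18*4.824428 = 173.679408.
m = ceil(173.679408) = 174.

174


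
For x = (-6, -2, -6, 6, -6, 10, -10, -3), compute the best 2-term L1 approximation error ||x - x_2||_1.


Sorted |x_i| descending: [10, 10, 6, 6, 6, 6, 3, 2]
Keep top 2: [10, 10]
Tail entries: [6, 6, 6, 6, 3, 2]
L1 error = sum of tail = 29.

29


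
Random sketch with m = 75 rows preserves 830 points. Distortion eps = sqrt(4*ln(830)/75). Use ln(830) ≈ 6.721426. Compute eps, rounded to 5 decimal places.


ln(830) ≈ 6.721426.
4*ln(N)/m ≈ 4*6.721426/75 ≈ 0.35847605.
eps = sqrt(0.35847605) ≈ 0.5987287 ≈ 0.59873.

0.59873


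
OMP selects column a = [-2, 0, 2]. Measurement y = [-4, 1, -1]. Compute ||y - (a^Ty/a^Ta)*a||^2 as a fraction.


a^T a = 8.
a^T y = 6.
coeff = 6/8 = 3/4.
||r||^2 = 27/2.

27/2


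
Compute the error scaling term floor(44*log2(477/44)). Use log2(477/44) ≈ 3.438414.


log2(n/k) = log2(477/44) ≈ 3.438414.
k*log2(n/k) ≈ 44*3.438414 = 151.290216.
floor(151.290216) = 151.

151


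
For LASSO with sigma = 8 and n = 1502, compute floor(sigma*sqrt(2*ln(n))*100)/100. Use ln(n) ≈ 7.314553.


ln(1502) ≈ 7.314553.
2*ln(n) ≈ 14.629106.
sqrt(2*ln(n)) ≈ sqrt(14.629106) ≈ 3.824801.
lambda ≈ 8*3.824801 = 30.598408.
floor(lambda*100)/100 = 30.59.

30.59


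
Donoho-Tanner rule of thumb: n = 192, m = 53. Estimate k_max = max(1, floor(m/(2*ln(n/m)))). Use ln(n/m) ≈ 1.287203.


n/m = 192/53.
ln(n/m) ≈ 1.287203.
2*ln(n/m) ≈ 2.574406.
m/(2*ln(n/m)) ≈ 53/2.574406 ≈ 20.5873.
floor = 20.
k_max = max(1, 20) = 20.

20


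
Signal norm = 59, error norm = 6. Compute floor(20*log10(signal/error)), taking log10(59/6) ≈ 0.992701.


||x||/||e|| = 59/6.
log10(59/6) ≈ 0.992701.
20*log10(||x||/||e||) ≈ 20*0.992701 = 19.85402.
floor(19.85402) = 19.

19


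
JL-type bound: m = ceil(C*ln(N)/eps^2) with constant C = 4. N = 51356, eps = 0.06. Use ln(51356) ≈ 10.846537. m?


ln(51356) ≈ 10.846537.
eps^2 = 0.06^2 = 0.0036.
C*ln(N)/eps^2 ≈ 4*10.846537/0.0036 ≈ 12051.7078.
m = ceil(12051.7078) = 12052.

12052


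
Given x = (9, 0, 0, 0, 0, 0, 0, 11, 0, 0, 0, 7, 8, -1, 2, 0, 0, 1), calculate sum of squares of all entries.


Non-zero entries: [(0, 9), (7, 11), (11, 7), (12, 8), (13, -1), (14, 2), (17, 1)]
Squares: [81, 121, 49, 64, 1, 4, 1]
||x||_2^2 = sum = 321.

321


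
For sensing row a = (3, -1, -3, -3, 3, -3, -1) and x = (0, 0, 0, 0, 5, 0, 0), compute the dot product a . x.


Non-zero terms: ['3*5']
Products: [15]
y = sum = 15.

15


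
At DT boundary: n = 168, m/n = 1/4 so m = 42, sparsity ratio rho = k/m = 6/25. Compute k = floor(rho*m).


m = 1/4*168 = 42.
rho = 6/25.
rho*m = 6/25*42 = 10.08.
k = floor(10.08) = 10.

10


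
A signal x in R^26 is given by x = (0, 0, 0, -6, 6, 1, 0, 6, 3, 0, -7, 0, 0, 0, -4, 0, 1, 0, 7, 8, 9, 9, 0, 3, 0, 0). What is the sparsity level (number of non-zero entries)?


Non-zero positions: [3, 4, 5, 7, 8, 10, 14, 16, 18, 19, 20, 21, 23].
Sparsity = 13.

13


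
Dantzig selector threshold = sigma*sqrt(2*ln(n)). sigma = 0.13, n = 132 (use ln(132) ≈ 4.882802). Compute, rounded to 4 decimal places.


ln(132) ≈ 4.882802.
2*ln(n) ≈ 9.765604.
sqrt(2*ln(n)) ≈ sqrt(9.765604) ≈ 3.124997.
threshold ≈ 0.13*3.124997 = 0.40624961 ≈ 0.4062.

0.4062


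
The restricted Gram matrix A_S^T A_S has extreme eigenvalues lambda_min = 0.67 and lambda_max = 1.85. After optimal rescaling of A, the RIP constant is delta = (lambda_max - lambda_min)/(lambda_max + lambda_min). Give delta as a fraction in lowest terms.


lambda_max - lambda_min = 1.85 - 0.67 = 1.18.
lambda_max + lambda_min = 1.85 + 0.67 = 2.52.
delta = 1.18/2.52 = 118/252 = 59/126.

59/126


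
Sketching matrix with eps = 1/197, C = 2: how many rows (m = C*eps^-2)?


1/eps = 197.
(1/eps)^2 = 38809.
m = 2*38809 = 77618.

77618


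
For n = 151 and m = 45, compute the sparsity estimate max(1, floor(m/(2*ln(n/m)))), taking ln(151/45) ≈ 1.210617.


n/m = 151/45.
ln(n/m) ≈ 1.210617.
2*ln(n/m) ≈ 2.421234.
m/(2*ln(n/m)) ≈ 45/2.421234 ≈ 18.5856.
floor = 18.
k_max = max(1, 18) = 18.

18


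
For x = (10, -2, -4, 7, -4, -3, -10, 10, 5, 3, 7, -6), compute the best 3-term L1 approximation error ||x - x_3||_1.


Sorted |x_i| descending: [10, 10, 10, 7, 7, 6, 5, 4, 4, 3, 3, 2]
Keep top 3: [10, 10, 10]
Tail entries: [7, 7, 6, 5, 4, 4, 3, 3, 2]
L1 error = sum of tail = 41.

41


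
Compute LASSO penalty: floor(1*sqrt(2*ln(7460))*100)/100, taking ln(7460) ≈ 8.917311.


ln(7460) ≈ 8.917311.
2*ln(n) ≈ 17.834622.
sqrt(2*ln(n)) ≈ sqrt(17.834622) ≈ 4.223106.
lambda ≈ 1*4.223106 = 4.223106.
floor(lambda*100)/100 = 4.22.

4.22


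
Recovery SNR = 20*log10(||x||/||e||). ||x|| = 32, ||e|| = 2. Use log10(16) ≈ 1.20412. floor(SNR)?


||x||/||e|| = 32/2 = 16.
log10(16) ≈ 1.20412.
20*log10(||x||/||e||) ≈ 20*1.20412 = 24.0824.
floor(24.0824) = 24.

24


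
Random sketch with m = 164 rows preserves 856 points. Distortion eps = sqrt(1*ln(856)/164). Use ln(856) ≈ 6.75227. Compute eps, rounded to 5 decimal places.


ln(856) ≈ 6.75227.
1*ln(N)/m ≈ 1*6.75227/164 ≈ 0.04117238.
eps = sqrt(0.04117238) ≈ 0.2029098 ≈ 0.20291.

0.20291


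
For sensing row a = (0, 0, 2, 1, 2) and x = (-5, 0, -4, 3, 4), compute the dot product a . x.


Non-zero terms: ['0*-5', '2*-4', '1*3', '2*4']
Products: [0, -8, 3, 8]
y = sum = 3.

3


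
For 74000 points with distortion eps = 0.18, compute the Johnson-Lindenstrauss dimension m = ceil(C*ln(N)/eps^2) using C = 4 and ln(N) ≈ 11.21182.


ln(74000) ≈ 11.21182.
eps^2 = 0.18^2 = 0.0324.
C*ln(N)/eps^2 ≈ 4*11.21182/0.0324 ≈ 1384.1753.
m = ceil(1384.1753) = 1385.

1385


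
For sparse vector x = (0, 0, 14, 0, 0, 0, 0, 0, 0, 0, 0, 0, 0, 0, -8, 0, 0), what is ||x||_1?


Non-zero entries: [(2, 14), (14, -8)]
Absolute values: [14, 8]
||x||_1 = sum = 22.

22


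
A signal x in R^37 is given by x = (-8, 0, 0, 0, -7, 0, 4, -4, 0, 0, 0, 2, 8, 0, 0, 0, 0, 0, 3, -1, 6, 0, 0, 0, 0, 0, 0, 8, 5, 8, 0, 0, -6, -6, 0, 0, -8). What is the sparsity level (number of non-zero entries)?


Non-zero positions: [0, 4, 6, 7, 11, 12, 18, 19, 20, 27, 28, 29, 32, 33, 36].
Sparsity = 15.

15


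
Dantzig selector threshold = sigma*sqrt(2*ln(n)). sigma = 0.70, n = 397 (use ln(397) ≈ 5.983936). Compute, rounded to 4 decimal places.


ln(397) ≈ 5.983936.
2*ln(n) ≈ 11.967872.
sqrt(2*ln(n)) ≈ sqrt(11.967872) ≈ 3.459461.
threshold ≈ 0.70*3.459461 = 2.4216227 ≈ 2.4216.

2.4216


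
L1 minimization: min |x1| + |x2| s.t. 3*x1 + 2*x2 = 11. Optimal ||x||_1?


Axis intercepts:
  x1 = 11/3, x2 = 0: L1 = 11/3
  x1 = 0, x2 = 11/2: L1 = 11/2
x* = (11/3, 0)
||x*||_1 = 11/3.

11/3


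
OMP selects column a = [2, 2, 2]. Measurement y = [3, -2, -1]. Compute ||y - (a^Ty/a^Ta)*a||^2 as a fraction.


a^T a = 12.
a^T y = 0.
coeff = 0/12 = 0.
||r||^2 = 14.

14


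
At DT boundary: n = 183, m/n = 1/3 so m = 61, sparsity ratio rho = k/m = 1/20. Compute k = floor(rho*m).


m = 1/3*183 = 61.
rho = 1/20.
rho*m = 1/20*61 = 3.05.
k = floor(3.05) = 3.

3


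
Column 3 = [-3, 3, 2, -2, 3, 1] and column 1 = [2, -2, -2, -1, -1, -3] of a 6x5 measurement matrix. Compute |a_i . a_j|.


Inner product: -3*2 + 3*-2 + 2*-2 + -2*-1 + 3*-1 + 1*-3
Products: [-6, -6, -4, 2, -3, -3]
Sum = -20.
|dot| = 20.

20


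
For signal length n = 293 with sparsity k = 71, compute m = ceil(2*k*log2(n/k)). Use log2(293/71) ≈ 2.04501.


log2(n/k) = log2(293/71) ≈ 2.04501.
2*k*log2(n/k) ≈ 2*71*2.04501 = 290.39142.
m = ceil(290.39142) = 291.

291


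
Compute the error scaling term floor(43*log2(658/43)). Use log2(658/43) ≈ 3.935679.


log2(n/k) = log2(658/43) ≈ 3.935679.
k*log2(n/k) ≈ 43*3.935679 = 169.234197.
floor(169.234197) = 169.

169


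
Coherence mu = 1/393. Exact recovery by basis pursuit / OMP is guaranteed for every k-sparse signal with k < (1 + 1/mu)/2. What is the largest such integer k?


1/mu = 393.
1 + 1/mu = 394.
(1 + 1/mu)/2 = 197 is an integer and the inequality is strict, so k_max = 197 - 1 = 196.

196


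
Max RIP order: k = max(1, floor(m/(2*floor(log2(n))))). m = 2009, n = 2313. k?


floor(log2(2313)) = 11.
2*11 = 22.
m/(2*floor(log2(n))) = 2009/22 ≈ 91.3182.
floor = 91.
k = max(1, 91) = 91.

91


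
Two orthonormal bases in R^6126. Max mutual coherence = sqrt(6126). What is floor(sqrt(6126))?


78^2 = 6084 <= 6126 < 6241 = 79^2, so 78 <= sqrt(6126) < 79.
floor(sqrt(6126)) = 78.

78


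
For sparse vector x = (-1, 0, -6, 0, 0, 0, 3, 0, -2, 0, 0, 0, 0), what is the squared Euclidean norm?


Non-zero entries: [(0, -1), (2, -6), (6, 3), (8, -2)]
Squares: [1, 36, 9, 4]
||x||_2^2 = sum = 50.

50


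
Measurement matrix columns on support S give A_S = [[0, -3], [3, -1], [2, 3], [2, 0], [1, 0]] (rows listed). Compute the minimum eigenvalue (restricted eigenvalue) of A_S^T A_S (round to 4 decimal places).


A_S^T A_S = [[18, 3], [3, 19]].
trace = 37.
det = 333.
disc = trace^2 - 4*det = 1369 - 4*333 = 37.
sqrt(37) ≈ 6.082763.
lam_min = (37 - sqrt(37))/2 ≈ (37 - 6.082763)/2 = 15.4586185 ≈ 15.4586.

15.4586


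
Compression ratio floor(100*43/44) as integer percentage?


100*m/n = 100*43/44 ≈ 97.7273.
floor = 97.

97


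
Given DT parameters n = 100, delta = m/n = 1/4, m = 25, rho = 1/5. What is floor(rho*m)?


m = 1/4*100 = 25.
rho = 1/5.
rho*m = 1/5*25 = 5.
k = floor(5) = 5.

5


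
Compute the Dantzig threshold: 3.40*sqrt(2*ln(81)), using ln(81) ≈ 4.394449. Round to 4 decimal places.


ln(81) ≈ 4.394449.
2*ln(n) ≈ 8.788898.
sqrt(2*ln(n)) ≈ sqrt(8.788898) ≈ 2.964608.
threshold ≈ 3.40*2.964608 = 10.0796672 ≈ 10.0797.

10.0797


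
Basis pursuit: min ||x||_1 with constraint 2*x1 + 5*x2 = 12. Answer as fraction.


Axis intercepts:
  x1 = 6, x2 = 0: L1 = 6
  x1 = 0, x2 = 12/5: L1 = 12/5
x* = (0, 12/5)
||x*||_1 = 12/5.

12/5


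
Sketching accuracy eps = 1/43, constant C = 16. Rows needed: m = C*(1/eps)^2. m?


1/eps = 43.
(1/eps)^2 = 1849.
m = 16*1849 = 29584.

29584


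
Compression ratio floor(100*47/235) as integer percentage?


100*m/n = 100*47/235 ≈ 20.0.
floor = 20.

20


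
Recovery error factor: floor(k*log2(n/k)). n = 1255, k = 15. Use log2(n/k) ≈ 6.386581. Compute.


log2(n/k) = log2(1255/15) ≈ 6.386581.
k*log2(n/k) ≈ 15*6.386581 = 95.798715.
floor(95.798715) = 95.

95


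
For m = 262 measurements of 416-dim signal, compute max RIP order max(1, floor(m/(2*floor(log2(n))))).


floor(log2(416)) = 8.
2*8 = 16.
m/(2*floor(log2(n))) = 262/16 ≈ 16.375.
floor = 16.
k = max(1, 16) = 16.

16


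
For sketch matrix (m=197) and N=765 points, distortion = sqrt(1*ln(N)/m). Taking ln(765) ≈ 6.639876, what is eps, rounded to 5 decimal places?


ln(765) ≈ 6.639876.
1*ln(N)/m ≈ 1*6.639876/197 ≈ 0.03370495.
eps = sqrt(0.03370495) ≈ 0.1835891 ≈ 0.18359.

0.18359


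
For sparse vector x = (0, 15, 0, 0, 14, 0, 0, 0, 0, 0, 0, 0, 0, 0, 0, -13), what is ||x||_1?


Non-zero entries: [(1, 15), (4, 14), (15, -13)]
Absolute values: [15, 14, 13]
||x||_1 = sum = 42.

42


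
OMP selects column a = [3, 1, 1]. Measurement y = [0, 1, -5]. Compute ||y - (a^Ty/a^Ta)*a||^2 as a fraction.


a^T a = 11.
a^T y = -4.
coeff = -4/11 = -4/11.
||r||^2 = 270/11.

270/11


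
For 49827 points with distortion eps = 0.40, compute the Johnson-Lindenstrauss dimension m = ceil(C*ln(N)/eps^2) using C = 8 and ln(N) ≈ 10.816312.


ln(49827) ≈ 10.816312.
eps^2 = 0.40^2 = 0.16.
C*ln(N)/eps^2 ≈ 8*10.816312/0.16 ≈ 540.8156.
m = ceil(540.8156) = 541.

541


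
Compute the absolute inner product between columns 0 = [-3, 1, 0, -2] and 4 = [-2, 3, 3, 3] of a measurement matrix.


Inner product: -3*-2 + 1*3 + 0*3 + -2*3
Products: [6, 3, 0, -6]
Sum = 3.
|dot| = 3.

3


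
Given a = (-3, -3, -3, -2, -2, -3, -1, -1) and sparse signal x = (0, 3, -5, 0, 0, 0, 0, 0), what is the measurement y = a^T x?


Non-zero terms: ['-3*3', '-3*-5']
Products: [-9, 15]
y = sum = 6.

6


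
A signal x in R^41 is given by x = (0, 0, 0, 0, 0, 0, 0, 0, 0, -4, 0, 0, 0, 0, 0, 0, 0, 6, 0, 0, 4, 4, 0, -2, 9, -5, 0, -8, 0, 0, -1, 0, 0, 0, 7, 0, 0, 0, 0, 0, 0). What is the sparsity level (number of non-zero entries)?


Non-zero positions: [9, 17, 20, 21, 23, 24, 25, 27, 30, 34].
Sparsity = 10.

10


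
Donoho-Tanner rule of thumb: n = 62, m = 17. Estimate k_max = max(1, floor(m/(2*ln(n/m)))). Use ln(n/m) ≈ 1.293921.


n/m = 62/17.
ln(n/m) ≈ 1.293921.
2*ln(n/m) ≈ 2.587842.
m/(2*ln(n/m)) ≈ 17/2.587842 ≈ 6.5692.
floor = 6.
k_max = max(1, 6) = 6.

6


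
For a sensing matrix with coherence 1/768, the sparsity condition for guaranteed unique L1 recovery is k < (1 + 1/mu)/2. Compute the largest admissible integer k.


1/mu = 768.
1 + 1/mu = 769.
(1 + 1/mu)/2 = 384.5 is not an integer, so k_max = floor(384.5) = 384.

384


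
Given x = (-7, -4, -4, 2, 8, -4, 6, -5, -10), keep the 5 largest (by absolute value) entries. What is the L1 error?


Sorted |x_i| descending: [10, 8, 7, 6, 5, 4, 4, 4, 2]
Keep top 5: [10, 8, 7, 6, 5]
Tail entries: [4, 4, 4, 2]
L1 error = sum of tail = 14.

14


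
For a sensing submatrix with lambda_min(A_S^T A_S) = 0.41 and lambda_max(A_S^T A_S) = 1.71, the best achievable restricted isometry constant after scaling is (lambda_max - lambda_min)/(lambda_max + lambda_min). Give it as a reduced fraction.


lambda_max - lambda_min = 1.71 - 0.41 = 1.30.
lambda_max + lambda_min = 1.71 + 0.41 = 2.12.
delta = 1.30/2.12 = 130/212 = 65/106.

65/106


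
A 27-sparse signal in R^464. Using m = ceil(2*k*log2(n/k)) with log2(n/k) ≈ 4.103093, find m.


log2(n/k) = log2(464/27) ≈ 4.103093.
2*k*log2(n/k) ≈ 2*27*4.103093 = 221.567022.
m = ceil(221.567022) = 222.

222


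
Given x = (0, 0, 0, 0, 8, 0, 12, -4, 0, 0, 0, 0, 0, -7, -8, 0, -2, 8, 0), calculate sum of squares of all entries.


Non-zero entries: [(4, 8), (6, 12), (7, -4), (13, -7), (14, -8), (16, -2), (17, 8)]
Squares: [64, 144, 16, 49, 64, 4, 64]
||x||_2^2 = sum = 405.

405


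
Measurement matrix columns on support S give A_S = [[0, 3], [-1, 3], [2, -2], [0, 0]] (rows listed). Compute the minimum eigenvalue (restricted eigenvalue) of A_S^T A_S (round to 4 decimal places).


A_S^T A_S = [[5, -7], [-7, 22]].
trace = 27.
det = 61.
disc = trace^2 - 4*det = 729 - 4*61 = 485.
sqrt(485) ≈ 22.022716.
lam_min = (27 - sqrt(485))/2 ≈ (27 - 22.022716)/2 = 2.488642 ≈ 2.4886.

2.4886


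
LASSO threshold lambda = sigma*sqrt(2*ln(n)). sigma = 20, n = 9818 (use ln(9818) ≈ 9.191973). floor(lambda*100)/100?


ln(9818) ≈ 9.191973.
2*ln(n) ≈ 18.383946.
sqrt(2*ln(n)) ≈ sqrt(18.383946) ≈ 4.28765.
lambda ≈ 20*4.28765 = 85.753.
floor(lambda*100)/100 = 85.75.

85.75


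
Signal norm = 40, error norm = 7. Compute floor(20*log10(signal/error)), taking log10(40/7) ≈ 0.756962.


||x||/||e|| = 40/7.
log10(40/7) ≈ 0.756962.
20*log10(||x||/||e||) ≈ 20*0.756962 = 15.13924.
floor(15.13924) = 15.

15


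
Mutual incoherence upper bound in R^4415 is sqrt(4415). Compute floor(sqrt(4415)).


66^2 = 4356 <= 4415 < 4489 = 67^2, so 66 <= sqrt(4415) < 67.
floor(sqrt(4415)) = 66.

66


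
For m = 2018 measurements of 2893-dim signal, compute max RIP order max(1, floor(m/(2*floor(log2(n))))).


floor(log2(2893)) = 11.
2*11 = 22.
m/(2*floor(log2(n))) = 2018/22 ≈ 91.7273.
floor = 91.
k = max(1, 91) = 91.

91


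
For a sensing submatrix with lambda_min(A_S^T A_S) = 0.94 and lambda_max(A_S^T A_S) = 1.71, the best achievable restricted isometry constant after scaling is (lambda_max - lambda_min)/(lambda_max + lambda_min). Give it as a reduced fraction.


lambda_max - lambda_min = 1.71 - 0.94 = 0.77.
lambda_max + lambda_min = 1.71 + 0.94 = 2.65.
delta = 0.77/2.65 = 77/265.

77/265


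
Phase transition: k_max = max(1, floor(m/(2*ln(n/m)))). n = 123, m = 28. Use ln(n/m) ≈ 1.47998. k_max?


n/m = 123/28.
ln(n/m) ≈ 1.47998.
2*ln(n/m) ≈ 2.95996.
m/(2*ln(n/m)) ≈ 28/2.95996 ≈ 9.4596.
floor = 9.
k_max = max(1, 9) = 9.

9


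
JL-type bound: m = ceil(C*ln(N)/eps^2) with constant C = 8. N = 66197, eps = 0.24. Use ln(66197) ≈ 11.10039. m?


ln(66197) ≈ 11.10039.
eps^2 = 0.24^2 = 0.0576.
C*ln(N)/eps^2 ≈ 8*11.10039/0.0576 ≈ 1541.7208.
m = ceil(1541.7208) = 1542.

1542


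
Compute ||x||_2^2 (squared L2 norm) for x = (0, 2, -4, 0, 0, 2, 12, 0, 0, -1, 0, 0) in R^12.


Non-zero entries: [(1, 2), (2, -4), (5, 2), (6, 12), (9, -1)]
Squares: [4, 16, 4, 144, 1]
||x||_2^2 = sum = 169.

169


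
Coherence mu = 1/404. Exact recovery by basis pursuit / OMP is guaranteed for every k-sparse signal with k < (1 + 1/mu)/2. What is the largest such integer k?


1/mu = 404.
1 + 1/mu = 405.
(1 + 1/mu)/2 = 202.5 is not an integer, so k_max = floor(202.5) = 202.

202


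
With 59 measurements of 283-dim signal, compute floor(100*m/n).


100*m/n = 100*59/283 ≈ 20.8481.
floor = 20.

20


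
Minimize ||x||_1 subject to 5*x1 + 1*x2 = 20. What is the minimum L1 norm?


Axis intercepts:
  x1 = 4, x2 = 0: L1 = 4
  x1 = 0, x2 = 20: L1 = 20
x* = (4, 0)
||x*||_1 = 4.

4


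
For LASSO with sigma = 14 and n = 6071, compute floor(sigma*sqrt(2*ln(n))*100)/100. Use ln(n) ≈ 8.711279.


ln(6071) ≈ 8.711279.
2*ln(n) ≈ 17.422558.
sqrt(2*ln(n)) ≈ sqrt(17.422558) ≈ 4.174034.
lambda ≈ 14*4.174034 = 58.436476.
floor(lambda*100)/100 = 58.43.

58.43


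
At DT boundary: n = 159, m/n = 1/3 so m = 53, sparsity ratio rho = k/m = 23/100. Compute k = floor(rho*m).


m = 1/3*159 = 53.
rho = 23/100.
rho*m = 23/100*53 = 12.19.
k = floor(12.19) = 12.

12
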